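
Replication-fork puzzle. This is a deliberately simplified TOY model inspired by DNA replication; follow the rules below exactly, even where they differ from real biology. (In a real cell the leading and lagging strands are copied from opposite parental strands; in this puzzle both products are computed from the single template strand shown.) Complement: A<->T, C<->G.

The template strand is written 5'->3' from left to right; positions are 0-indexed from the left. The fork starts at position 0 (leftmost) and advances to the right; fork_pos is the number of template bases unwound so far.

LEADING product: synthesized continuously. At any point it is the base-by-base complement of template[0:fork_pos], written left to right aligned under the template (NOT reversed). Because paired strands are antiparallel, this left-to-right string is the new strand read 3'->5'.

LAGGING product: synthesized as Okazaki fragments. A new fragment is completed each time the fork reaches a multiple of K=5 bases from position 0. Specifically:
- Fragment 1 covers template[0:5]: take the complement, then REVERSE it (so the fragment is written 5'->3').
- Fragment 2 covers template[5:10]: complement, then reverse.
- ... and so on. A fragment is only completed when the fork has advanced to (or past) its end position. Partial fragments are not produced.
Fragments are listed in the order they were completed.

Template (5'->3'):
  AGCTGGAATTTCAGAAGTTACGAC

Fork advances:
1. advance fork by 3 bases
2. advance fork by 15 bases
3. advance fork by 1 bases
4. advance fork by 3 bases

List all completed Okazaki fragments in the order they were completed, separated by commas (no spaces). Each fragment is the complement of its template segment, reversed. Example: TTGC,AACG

Answer: CAGCT,AATTC,TCTGA,TAACT

Derivation:
Step 1: advance 3 -> fork_pos = 0 + 3 = 3. Next multiple of 5 is 5 (not reached); still 0 fragment(s).
Step 2: advance 15 -> fork_pos = 3 + 15 = 18. Reached multiple(s) of 5: 5, 10, 15 -> fragments 1-3 completed (3 total).
Step 3: advance 1 -> fork_pos = 18 + 1 = 19. Next multiple of 5 is 20 (not reached); still 3 fragment(s).
Step 4: advance 3 -> fork_pos = 19 + 3 = 22. Reached multiple(s) of 5: 20 -> fragment 4 completed (4 total).
Final fork_pos = 22, so 4 fragment(s) are complete. Build each: template segment -> complement -> reverse.
Fragment 1: template[0:5] = AGCTG -> complement TCGAC -> reversed CAGCT
Fragment 2: template[5:10] = GAATT -> complement CTTAA -> reversed AATTC
Fragment 3: template[10:15] = TCAGA -> complement AGTCT -> reversed TCTGA
Fragment 4: template[15:20] = AGTTA -> complement TCAAT -> reversed TAACT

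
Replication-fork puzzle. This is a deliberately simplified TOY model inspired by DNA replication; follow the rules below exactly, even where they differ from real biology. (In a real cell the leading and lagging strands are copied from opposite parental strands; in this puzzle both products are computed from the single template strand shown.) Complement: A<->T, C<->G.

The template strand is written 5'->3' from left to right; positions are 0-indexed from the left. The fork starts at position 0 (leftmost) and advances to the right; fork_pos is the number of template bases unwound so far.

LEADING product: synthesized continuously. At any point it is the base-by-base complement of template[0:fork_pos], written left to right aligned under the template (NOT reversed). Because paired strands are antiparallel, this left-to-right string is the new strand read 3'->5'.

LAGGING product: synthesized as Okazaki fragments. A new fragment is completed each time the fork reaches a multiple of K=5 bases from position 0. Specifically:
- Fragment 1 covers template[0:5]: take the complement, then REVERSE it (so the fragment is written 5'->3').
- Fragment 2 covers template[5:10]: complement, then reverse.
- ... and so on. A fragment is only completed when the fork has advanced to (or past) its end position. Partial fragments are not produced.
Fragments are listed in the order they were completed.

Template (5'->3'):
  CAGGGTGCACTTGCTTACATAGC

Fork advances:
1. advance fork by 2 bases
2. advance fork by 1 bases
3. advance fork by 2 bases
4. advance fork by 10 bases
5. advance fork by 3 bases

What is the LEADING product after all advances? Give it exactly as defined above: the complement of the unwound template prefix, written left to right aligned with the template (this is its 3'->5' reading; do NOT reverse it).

Step 1: advance 2 -> fork_pos = 0 + 2 = 2.
Step 2: advance 1 -> fork_pos = 2 + 1 = 3.
Step 3: advance 2 -> fork_pos = 3 + 2 = 5.
Step 4: advance 10 -> fork_pos = 5 + 10 = 15.
Step 5: advance 3 -> fork_pos = 15 + 3 = 18.
Unwound prefix: template[0:18] = CAGGGTGCACTTGCTTAC
Complement it base by base (A<->T, C<->G), keeping left-to-right order:
  [0:5] CAGGG -> GTCCC
  [5:10] TGCAC -> ACGTG
  [10:15] TTGCT -> AACGA
  [15:18] TAC -> ATG
Concatenate: GTCCCACGTGAACGAATG (length 18; written aligned with the template, i.e. 3'->5').

Answer: GTCCCACGTGAACGAATG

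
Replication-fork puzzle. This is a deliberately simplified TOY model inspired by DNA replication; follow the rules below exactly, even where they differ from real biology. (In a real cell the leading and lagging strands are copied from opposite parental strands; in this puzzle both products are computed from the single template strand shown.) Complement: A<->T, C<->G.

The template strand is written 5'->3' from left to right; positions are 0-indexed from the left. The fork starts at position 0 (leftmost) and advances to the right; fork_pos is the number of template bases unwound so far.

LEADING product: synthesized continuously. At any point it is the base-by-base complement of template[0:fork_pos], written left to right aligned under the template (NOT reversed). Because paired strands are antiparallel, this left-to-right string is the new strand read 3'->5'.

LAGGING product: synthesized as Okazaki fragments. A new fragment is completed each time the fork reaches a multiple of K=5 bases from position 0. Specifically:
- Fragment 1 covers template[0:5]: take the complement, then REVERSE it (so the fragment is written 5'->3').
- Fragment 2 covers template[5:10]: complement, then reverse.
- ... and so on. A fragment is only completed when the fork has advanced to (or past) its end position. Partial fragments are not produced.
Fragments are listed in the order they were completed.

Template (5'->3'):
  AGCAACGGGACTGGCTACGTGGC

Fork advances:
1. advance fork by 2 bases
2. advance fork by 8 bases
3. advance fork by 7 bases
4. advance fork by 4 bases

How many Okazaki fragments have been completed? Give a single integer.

Answer: 4

Derivation:
Step 1: advance 2 -> fork_pos = 0 + 2 = 2. Next multiple of 5 is 5 (not reached); still 0 fragment(s).
Step 2: advance 8 -> fork_pos = 2 + 8 = 10. Reached multiple(s) of 5: 5, 10 -> fragments 1-2 completed (2 total).
Step 3: advance 7 -> fork_pos = 10 + 7 = 17. Reached multiple(s) of 5: 15 -> fragment 3 completed (3 total).
Step 4: advance 4 -> fork_pos = 17 + 4 = 21. Reached multiple(s) of 5: 20 -> fragment 4 completed (4 total).
Check: final fork_pos = 21; the multiples of 5 that are <= 21 are 5..20 -> 21 // 5 = 4 completed fragment(s).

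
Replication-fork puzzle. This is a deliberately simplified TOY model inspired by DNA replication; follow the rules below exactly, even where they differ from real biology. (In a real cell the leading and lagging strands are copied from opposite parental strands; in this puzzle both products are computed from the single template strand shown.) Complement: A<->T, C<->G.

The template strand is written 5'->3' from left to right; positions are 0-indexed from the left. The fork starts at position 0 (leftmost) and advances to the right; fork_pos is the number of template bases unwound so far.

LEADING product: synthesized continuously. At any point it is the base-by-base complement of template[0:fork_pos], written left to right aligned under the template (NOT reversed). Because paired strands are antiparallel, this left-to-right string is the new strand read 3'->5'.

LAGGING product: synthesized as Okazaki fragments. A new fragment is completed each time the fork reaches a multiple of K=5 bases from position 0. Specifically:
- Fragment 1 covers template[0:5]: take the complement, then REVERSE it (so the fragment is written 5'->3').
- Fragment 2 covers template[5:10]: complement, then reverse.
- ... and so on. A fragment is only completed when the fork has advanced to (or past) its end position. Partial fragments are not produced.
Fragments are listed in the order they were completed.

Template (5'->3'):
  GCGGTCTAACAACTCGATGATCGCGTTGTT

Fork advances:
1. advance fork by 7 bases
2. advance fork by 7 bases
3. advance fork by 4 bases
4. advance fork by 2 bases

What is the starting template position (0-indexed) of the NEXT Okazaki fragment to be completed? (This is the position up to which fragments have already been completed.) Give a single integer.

Answer: 20

Derivation:
Step 1: advance 7 -> fork_pos = 0 + 7 = 7. Reached multiple(s) of 5: 5 -> fragment 1 completed (1 total).
Step 2: advance 7 -> fork_pos = 7 + 7 = 14. Reached multiple(s) of 5: 10 -> fragment 2 completed (2 total).
Step 3: advance 4 -> fork_pos = 14 + 4 = 18. Reached multiple(s) of 5: 15 -> fragment 3 completed (3 total).
Step 4: advance 2 -> fork_pos = 18 + 2 = 20. Reached multiple(s) of 5: 20 -> fragment 4 completed (4 total).
4 fragment(s) completed, covering template[0:20] (4 x 5 = 20). The next fragment, fragment 5, covers template[20:25], so it starts at position 20.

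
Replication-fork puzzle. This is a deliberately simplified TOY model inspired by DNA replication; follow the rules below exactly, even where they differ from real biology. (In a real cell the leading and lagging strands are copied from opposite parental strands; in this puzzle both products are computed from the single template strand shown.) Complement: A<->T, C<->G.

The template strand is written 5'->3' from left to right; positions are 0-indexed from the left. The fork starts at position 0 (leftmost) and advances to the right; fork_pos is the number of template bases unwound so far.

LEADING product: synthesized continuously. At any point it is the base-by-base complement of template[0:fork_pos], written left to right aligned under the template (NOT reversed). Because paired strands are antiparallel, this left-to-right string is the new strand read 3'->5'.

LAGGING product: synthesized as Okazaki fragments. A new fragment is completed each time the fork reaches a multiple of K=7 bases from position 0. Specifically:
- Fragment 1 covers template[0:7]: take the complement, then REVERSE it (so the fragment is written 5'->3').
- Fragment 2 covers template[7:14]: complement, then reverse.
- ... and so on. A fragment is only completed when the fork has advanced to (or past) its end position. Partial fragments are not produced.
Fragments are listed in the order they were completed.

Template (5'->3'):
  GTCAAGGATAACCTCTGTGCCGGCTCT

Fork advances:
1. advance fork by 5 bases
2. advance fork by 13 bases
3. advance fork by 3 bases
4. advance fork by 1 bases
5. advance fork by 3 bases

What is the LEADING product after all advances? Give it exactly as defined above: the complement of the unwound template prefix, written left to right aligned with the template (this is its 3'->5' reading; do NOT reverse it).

Answer: CAGTTCCTATTGGAGACACGGCCGA

Derivation:
Step 1: advance 5 -> fork_pos = 0 + 5 = 5.
Step 2: advance 13 -> fork_pos = 5 + 13 = 18.
Step 3: advance 3 -> fork_pos = 18 + 3 = 21.
Step 4: advance 1 -> fork_pos = 21 + 1 = 22.
Step 5: advance 3 -> fork_pos = 22 + 3 = 25.
Unwound prefix: template[0:25] = GTCAAGGATAACCTCTGTGCCGGCT
Complement it base by base (A<->T, C<->G), keeping left-to-right order:
  [0:5] GTCAA -> CAGTT
  [5:10] GGATA -> CCTAT
  [10:15] ACCTC -> TGGAG
  [15:20] TGTGC -> ACACG
  [20:25] CGGCT -> GCCGA
Concatenate: CAGTTCCTATTGGAGACACGGCCGA (length 25; written aligned with the template, i.e. 3'->5').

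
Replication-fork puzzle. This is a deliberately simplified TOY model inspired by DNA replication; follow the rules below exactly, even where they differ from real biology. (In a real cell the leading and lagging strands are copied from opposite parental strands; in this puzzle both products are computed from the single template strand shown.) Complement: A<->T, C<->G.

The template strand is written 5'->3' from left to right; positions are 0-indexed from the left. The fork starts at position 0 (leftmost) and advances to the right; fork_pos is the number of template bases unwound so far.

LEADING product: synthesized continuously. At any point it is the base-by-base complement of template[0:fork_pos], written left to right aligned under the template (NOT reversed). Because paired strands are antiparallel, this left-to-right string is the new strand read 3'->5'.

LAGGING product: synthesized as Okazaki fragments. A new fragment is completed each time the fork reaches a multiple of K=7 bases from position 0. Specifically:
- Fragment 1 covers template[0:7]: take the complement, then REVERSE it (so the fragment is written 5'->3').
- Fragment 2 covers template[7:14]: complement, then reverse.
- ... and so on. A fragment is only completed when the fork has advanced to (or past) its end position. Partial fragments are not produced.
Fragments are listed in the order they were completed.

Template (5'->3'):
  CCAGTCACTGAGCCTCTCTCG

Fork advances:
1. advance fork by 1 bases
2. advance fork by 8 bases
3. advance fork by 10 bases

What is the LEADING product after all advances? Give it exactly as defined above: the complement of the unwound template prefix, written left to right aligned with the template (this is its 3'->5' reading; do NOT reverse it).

Answer: GGTCAGTGACTCGGAGAGA

Derivation:
Step 1: advance 1 -> fork_pos = 0 + 1 = 1.
Step 2: advance 8 -> fork_pos = 1 + 8 = 9.
Step 3: advance 10 -> fork_pos = 9 + 10 = 19.
Unwound prefix: template[0:19] = CCAGTCACTGAGCCTCTCT
Complement it base by base (A<->T, C<->G), keeping left-to-right order:
  [0:5] CCAGT -> GGTCA
  [5:10] CACTG -> GTGAC
  [10:15] AGCCT -> TCGGA
  [15:19] CTCT -> GAGA
Concatenate: GGTCAGTGACTCGGAGAGA (length 19; written aligned with the template, i.e. 3'->5').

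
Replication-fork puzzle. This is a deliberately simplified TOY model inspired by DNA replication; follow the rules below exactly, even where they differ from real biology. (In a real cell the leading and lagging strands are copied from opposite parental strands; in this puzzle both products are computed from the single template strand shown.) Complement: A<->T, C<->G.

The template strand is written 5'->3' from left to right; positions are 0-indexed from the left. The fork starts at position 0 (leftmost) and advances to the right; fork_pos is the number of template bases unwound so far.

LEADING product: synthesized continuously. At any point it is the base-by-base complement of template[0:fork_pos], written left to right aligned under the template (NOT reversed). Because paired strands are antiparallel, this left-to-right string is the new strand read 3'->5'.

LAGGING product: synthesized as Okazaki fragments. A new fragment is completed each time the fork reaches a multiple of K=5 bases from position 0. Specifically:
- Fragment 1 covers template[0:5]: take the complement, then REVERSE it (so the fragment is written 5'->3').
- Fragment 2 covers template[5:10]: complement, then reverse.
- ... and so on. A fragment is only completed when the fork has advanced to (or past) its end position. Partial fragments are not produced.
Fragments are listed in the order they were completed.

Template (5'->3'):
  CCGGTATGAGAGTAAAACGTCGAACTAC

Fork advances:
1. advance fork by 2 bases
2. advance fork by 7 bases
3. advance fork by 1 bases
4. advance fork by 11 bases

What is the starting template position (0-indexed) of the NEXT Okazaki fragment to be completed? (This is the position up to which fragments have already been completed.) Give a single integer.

Answer: 20

Derivation:
Step 1: advance 2 -> fork_pos = 0 + 2 = 2. Next multiple of 5 is 5 (not reached); still 0 fragment(s).
Step 2: advance 7 -> fork_pos = 2 + 7 = 9. Reached multiple(s) of 5: 5 -> fragment 1 completed (1 total).
Step 3: advance 1 -> fork_pos = 9 + 1 = 10. Reached multiple(s) of 5: 10 -> fragment 2 completed (2 total).
Step 4: advance 11 -> fork_pos = 10 + 11 = 21. Reached multiple(s) of 5: 15, 20 -> fragments 3-4 completed (4 total).
4 fragment(s) completed, covering template[0:20] (4 x 5 = 20). The next fragment, fragment 5, covers template[20:25], so it starts at position 20.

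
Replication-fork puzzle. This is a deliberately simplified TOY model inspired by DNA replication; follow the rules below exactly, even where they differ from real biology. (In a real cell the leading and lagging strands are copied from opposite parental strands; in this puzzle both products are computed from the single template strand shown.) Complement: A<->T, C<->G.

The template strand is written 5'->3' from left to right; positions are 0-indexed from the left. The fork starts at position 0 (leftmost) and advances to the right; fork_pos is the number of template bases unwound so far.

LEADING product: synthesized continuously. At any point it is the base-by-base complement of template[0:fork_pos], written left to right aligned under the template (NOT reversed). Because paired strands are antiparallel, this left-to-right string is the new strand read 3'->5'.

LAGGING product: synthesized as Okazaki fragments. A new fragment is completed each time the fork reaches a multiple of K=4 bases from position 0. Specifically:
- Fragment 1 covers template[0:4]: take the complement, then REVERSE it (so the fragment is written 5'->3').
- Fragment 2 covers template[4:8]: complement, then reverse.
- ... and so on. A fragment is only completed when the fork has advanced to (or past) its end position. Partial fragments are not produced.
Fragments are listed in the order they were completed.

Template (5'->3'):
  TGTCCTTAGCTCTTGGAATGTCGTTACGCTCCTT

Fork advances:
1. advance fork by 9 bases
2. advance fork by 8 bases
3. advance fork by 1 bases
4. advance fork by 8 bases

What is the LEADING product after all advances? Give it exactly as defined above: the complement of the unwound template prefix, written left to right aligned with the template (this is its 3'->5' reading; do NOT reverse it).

Step 1: advance 9 -> fork_pos = 0 + 9 = 9.
Step 2: advance 8 -> fork_pos = 9 + 8 = 17.
Step 3: advance 1 -> fork_pos = 17 + 1 = 18.
Step 4: advance 8 -> fork_pos = 18 + 8 = 26.
Unwound prefix: template[0:26] = TGTCCTTAGCTCTTGGAATGTCGTTA
Complement it base by base (A<->T, C<->G), keeping left-to-right order:
  [0:5] TGTCC -> ACAGG
  [5:10] TTAGC -> AATCG
  [10:15] TCTTG -> AGAAC
  [15:20] GAATG -> CTTAC
  [20:25] TCGTT -> AGCAA
  [25:26] A -> T
Concatenate: ACAGGAATCGAGAACCTTACAGCAAT (length 26; written aligned with the template, i.e. 3'->5').

Answer: ACAGGAATCGAGAACCTTACAGCAAT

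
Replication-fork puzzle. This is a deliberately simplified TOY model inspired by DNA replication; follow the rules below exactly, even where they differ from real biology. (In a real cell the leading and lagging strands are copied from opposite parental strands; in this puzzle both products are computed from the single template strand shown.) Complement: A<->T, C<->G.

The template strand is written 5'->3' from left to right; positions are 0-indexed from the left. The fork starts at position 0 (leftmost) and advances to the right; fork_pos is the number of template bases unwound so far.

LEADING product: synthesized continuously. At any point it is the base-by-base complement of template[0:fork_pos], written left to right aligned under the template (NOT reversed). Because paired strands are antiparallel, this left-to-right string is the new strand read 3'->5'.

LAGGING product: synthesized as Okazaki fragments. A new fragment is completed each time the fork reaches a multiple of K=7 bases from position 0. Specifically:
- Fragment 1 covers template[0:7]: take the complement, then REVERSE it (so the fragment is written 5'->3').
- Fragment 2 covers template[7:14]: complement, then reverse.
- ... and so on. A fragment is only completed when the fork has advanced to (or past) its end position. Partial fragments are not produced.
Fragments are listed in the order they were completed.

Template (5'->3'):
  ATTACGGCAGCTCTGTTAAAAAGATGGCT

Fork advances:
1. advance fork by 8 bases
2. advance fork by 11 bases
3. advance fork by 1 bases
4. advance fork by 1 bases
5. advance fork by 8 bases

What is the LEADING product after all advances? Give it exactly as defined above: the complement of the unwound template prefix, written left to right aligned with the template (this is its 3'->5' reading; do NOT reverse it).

Step 1: advance 8 -> fork_pos = 0 + 8 = 8.
Step 2: advance 11 -> fork_pos = 8 + 11 = 19.
Step 3: advance 1 -> fork_pos = 19 + 1 = 20.
Step 4: advance 1 -> fork_pos = 20 + 1 = 21.
Step 5: advance 8 -> fork_pos = 21 + 8 = 29.
Unwound prefix: template[0:29] = ATTACGGCAGCTCTGTTAAAAAGATGGCT
Complement it base by base (A<->T, C<->G), keeping left-to-right order:
  [0:5] ATTAC -> TAATG
  [5:10] GGCAG -> CCGTC
  [10:15] CTCTG -> GAGAC
  [15:20] TTAAA -> AATTT
  [20:25] AAGAT -> TTCTA
  [25:29] GGCT -> CCGA
Concatenate: TAATGCCGTCGAGACAATTTTTCTACCGA (length 29; written aligned with the template, i.e. 3'->5').

Answer: TAATGCCGTCGAGACAATTTTTCTACCGA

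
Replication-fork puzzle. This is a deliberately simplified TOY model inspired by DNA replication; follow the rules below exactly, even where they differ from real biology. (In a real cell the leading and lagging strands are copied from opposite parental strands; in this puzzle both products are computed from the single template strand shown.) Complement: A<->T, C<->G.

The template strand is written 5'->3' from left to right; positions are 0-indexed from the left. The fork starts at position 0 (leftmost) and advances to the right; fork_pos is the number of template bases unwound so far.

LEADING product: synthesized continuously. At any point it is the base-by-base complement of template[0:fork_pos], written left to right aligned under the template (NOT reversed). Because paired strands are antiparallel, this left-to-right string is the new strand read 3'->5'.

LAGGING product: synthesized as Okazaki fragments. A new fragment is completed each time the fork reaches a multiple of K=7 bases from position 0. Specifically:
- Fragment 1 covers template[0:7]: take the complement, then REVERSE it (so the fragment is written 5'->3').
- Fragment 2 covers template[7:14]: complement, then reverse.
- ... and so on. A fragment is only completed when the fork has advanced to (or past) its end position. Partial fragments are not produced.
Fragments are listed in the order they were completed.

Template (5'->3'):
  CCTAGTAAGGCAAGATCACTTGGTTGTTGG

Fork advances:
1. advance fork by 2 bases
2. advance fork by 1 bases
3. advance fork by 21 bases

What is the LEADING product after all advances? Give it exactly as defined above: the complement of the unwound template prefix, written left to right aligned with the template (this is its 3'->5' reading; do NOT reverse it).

Step 1: advance 2 -> fork_pos = 0 + 2 = 2.
Step 2: advance 1 -> fork_pos = 2 + 1 = 3.
Step 3: advance 21 -> fork_pos = 3 + 21 = 24.
Unwound prefix: template[0:24] = CCTAGTAAGGCAAGATCACTTGGT
Complement it base by base (A<->T, C<->G), keeping left-to-right order:
  [0:5] CCTAG -> GGATC
  [5:10] TAAGG -> ATTCC
  [10:15] CAAGA -> GTTCT
  [15:20] TCACT -> AGTGA
  [20:24] TGGT -> ACCA
Concatenate: GGATCATTCCGTTCTAGTGAACCA (length 24; written aligned with the template, i.e. 3'->5').

Answer: GGATCATTCCGTTCTAGTGAACCA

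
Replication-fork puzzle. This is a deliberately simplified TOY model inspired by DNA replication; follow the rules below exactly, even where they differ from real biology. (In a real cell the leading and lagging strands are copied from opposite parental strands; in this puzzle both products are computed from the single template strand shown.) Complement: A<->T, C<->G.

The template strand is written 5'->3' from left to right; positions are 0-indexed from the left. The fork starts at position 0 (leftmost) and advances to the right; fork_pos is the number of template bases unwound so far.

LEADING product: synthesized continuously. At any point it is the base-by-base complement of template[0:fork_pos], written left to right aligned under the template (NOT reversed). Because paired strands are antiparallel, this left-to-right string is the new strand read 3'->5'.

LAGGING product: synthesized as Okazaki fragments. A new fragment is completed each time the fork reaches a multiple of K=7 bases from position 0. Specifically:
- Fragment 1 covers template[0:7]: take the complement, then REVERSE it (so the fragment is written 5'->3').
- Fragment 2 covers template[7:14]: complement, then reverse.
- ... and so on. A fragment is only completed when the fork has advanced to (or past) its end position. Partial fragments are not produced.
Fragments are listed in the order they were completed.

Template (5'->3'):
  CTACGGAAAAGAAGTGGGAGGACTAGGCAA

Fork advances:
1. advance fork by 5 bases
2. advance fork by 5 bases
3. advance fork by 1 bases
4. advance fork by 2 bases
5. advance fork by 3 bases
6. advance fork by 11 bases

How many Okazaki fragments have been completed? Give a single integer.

Answer: 3

Derivation:
Step 1: advance 5 -> fork_pos = 0 + 5 = 5. Next multiple of 7 is 7 (not reached); still 0 fragment(s).
Step 2: advance 5 -> fork_pos = 5 + 5 = 10. Reached multiple(s) of 7: 7 -> fragment 1 completed (1 total).
Step 3: advance 1 -> fork_pos = 10 + 1 = 11. Next multiple of 7 is 14 (not reached); still 1 fragment(s).
Step 4: advance 2 -> fork_pos = 11 + 2 = 13. Next multiple of 7 is 14 (not reached); still 1 fragment(s).
Step 5: advance 3 -> fork_pos = 13 + 3 = 16. Reached multiple(s) of 7: 14 -> fragment 2 completed (2 total).
Step 6: advance 11 -> fork_pos = 16 + 11 = 27. Reached multiple(s) of 7: 21 -> fragment 3 completed (3 total).
Check: final fork_pos = 27; the multiples of 7 that are <= 27 are 7..21 -> 27 // 7 = 3 completed fragment(s).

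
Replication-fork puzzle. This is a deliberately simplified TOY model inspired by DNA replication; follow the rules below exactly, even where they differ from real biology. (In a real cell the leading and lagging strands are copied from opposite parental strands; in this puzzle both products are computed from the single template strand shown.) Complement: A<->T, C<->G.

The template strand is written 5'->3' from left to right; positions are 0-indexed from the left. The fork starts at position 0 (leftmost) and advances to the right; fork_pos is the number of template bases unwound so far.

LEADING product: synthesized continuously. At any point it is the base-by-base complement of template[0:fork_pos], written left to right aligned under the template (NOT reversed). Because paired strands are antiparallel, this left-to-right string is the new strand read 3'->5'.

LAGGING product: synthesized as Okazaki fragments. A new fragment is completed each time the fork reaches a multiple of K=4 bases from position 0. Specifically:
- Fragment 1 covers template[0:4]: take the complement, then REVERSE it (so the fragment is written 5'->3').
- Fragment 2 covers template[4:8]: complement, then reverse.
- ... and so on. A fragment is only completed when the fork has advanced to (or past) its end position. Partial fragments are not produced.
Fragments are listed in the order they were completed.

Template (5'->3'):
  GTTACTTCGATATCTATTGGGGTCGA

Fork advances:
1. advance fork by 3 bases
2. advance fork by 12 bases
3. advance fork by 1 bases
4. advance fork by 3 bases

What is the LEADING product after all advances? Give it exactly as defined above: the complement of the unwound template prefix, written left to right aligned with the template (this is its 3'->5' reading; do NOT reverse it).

Step 1: advance 3 -> fork_pos = 0 + 3 = 3.
Step 2: advance 12 -> fork_pos = 3 + 12 = 15.
Step 3: advance 1 -> fork_pos = 15 + 1 = 16.
Step 4: advance 3 -> fork_pos = 16 + 3 = 19.
Unwound prefix: template[0:19] = GTTACTTCGATATCTATTG
Complement it base by base (A<->T, C<->G), keeping left-to-right order:
  [0:5] GTTAC -> CAATG
  [5:10] TTCGA -> AAGCT
  [10:15] TATCT -> ATAGA
  [15:19] ATTG -> TAAC
Concatenate: CAATGAAGCTATAGATAAC (length 19; written aligned with the template, i.e. 3'->5').

Answer: CAATGAAGCTATAGATAAC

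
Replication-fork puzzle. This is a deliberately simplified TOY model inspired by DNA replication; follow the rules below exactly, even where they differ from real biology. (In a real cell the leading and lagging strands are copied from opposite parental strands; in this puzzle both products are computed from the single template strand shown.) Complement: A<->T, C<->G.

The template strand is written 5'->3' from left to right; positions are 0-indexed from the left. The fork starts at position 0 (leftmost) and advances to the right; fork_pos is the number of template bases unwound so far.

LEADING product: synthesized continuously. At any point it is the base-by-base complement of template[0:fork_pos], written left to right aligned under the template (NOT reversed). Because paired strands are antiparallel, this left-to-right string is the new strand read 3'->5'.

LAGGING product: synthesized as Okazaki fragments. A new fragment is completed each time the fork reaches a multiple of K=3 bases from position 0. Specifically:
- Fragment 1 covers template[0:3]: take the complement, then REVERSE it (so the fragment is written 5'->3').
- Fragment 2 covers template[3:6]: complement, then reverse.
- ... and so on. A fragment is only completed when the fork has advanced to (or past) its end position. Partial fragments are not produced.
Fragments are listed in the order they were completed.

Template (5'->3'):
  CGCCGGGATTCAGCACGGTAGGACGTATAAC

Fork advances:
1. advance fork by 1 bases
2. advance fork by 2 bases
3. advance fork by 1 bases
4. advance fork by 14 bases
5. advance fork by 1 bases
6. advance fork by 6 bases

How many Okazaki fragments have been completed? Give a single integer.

Answer: 8

Derivation:
Step 1: advance 1 -> fork_pos = 0 + 1 = 1. Next multiple of 3 is 3 (not reached); still 0 fragment(s).
Step 2: advance 2 -> fork_pos = 1 + 2 = 3. Reached multiple(s) of 3: 3 -> fragment 1 completed (1 total).
Step 3: advance 1 -> fork_pos = 3 + 1 = 4. Next multiple of 3 is 6 (not reached); still 1 fragment(s).
Step 4: advance 14 -> fork_pos = 4 + 14 = 18. Reached multiple(s) of 3: 6, 9, 12, 15, 18 -> fragments 2-6 completed (6 total).
Step 5: advance 1 -> fork_pos = 18 + 1 = 19. Next multiple of 3 is 21 (not reached); still 6 fragment(s).
Step 6: advance 6 -> fork_pos = 19 + 6 = 25. Reached multiple(s) of 3: 21, 24 -> fragments 7-8 completed (8 total).
Check: final fork_pos = 25; the multiples of 3 that are <= 25 are 3..24 -> 25 // 3 = 8 completed fragment(s).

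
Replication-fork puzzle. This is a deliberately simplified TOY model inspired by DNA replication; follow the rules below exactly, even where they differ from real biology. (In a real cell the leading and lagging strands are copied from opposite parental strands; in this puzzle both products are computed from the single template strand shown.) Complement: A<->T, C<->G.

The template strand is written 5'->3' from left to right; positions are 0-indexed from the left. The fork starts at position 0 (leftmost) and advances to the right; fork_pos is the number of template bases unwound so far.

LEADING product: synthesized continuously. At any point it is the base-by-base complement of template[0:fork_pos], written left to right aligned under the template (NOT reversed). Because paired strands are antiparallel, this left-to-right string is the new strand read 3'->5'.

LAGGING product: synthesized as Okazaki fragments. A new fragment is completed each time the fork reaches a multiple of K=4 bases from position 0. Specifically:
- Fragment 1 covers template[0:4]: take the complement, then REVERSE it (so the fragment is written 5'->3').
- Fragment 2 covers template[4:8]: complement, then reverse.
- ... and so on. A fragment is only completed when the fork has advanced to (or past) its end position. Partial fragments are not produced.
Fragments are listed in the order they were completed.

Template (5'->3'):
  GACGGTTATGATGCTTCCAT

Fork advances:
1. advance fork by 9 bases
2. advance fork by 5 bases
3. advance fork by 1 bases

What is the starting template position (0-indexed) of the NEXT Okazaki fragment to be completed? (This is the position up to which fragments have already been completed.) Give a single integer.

Step 1: advance 9 -> fork_pos = 0 + 9 = 9. Reached multiple(s) of 4: 4, 8 -> fragments 1-2 completed (2 total).
Step 2: advance 5 -> fork_pos = 9 + 5 = 14. Reached multiple(s) of 4: 12 -> fragment 3 completed (3 total).
Step 3: advance 1 -> fork_pos = 14 + 1 = 15. Next multiple of 4 is 16 (not reached); still 3 fragment(s).
3 fragment(s) completed, covering template[0:12] (3 x 4 = 12). The next fragment, fragment 4, covers template[12:16], so it starts at position 12.

Answer: 12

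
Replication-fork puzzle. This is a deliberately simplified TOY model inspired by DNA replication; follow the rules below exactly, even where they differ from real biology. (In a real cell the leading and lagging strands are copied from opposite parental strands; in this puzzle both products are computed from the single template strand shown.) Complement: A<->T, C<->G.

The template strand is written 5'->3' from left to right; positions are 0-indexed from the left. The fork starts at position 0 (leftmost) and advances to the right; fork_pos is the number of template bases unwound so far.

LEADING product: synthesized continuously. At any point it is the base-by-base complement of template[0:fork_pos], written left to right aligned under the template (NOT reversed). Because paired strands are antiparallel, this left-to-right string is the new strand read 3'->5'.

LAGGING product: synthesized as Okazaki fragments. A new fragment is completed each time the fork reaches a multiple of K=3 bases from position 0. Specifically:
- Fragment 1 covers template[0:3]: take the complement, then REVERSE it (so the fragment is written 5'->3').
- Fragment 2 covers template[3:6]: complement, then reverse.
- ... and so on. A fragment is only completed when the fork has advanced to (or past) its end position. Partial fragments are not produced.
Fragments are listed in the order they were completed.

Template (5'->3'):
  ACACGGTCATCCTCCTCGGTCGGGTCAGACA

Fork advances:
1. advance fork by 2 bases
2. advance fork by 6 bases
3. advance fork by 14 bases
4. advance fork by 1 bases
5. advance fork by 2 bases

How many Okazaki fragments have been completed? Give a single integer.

Answer: 8

Derivation:
Step 1: advance 2 -> fork_pos = 0 + 2 = 2. Next multiple of 3 is 3 (not reached); still 0 fragment(s).
Step 2: advance 6 -> fork_pos = 2 + 6 = 8. Reached multiple(s) of 3: 3, 6 -> fragments 1-2 completed (2 total).
Step 3: advance 14 -> fork_pos = 8 + 14 = 22. Reached multiple(s) of 3: 9, 12, 15, 18, 21 -> fragments 3-7 completed (7 total).
Step 4: advance 1 -> fork_pos = 22 + 1 = 23. Next multiple of 3 is 24 (not reached); still 7 fragment(s).
Step 5: advance 2 -> fork_pos = 23 + 2 = 25. Reached multiple(s) of 3: 24 -> fragment 8 completed (8 total).
Check: final fork_pos = 25; the multiples of 3 that are <= 25 are 3..24 -> 25 // 3 = 8 completed fragment(s).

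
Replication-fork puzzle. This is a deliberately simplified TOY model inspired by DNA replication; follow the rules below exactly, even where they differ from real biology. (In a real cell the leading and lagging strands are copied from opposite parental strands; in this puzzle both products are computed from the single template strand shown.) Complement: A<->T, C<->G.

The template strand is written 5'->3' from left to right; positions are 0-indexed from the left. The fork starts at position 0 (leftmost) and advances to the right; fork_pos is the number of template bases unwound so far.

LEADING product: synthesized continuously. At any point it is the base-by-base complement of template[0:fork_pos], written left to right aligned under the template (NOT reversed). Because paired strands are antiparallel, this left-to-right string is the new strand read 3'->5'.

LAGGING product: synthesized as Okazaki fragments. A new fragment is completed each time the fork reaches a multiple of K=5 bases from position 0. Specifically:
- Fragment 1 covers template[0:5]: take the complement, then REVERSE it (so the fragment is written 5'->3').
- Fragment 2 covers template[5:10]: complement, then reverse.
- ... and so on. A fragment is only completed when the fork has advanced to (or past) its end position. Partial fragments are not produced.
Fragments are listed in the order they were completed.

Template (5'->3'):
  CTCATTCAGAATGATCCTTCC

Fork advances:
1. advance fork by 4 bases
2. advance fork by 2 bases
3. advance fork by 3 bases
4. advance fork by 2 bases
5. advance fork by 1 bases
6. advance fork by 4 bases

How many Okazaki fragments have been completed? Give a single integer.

Answer: 3

Derivation:
Step 1: advance 4 -> fork_pos = 0 + 4 = 4. Next multiple of 5 is 5 (not reached); still 0 fragment(s).
Step 2: advance 2 -> fork_pos = 4 + 2 = 6. Reached multiple(s) of 5: 5 -> fragment 1 completed (1 total).
Step 3: advance 3 -> fork_pos = 6 + 3 = 9. Next multiple of 5 is 10 (not reached); still 1 fragment(s).
Step 4: advance 2 -> fork_pos = 9 + 2 = 11. Reached multiple(s) of 5: 10 -> fragment 2 completed (2 total).
Step 5: advance 1 -> fork_pos = 11 + 1 = 12. Next multiple of 5 is 15 (not reached); still 2 fragment(s).
Step 6: advance 4 -> fork_pos = 12 + 4 = 16. Reached multiple(s) of 5: 15 -> fragment 3 completed (3 total).
Check: final fork_pos = 16; the multiples of 5 that are <= 16 are 5..15 -> 16 // 5 = 3 completed fragment(s).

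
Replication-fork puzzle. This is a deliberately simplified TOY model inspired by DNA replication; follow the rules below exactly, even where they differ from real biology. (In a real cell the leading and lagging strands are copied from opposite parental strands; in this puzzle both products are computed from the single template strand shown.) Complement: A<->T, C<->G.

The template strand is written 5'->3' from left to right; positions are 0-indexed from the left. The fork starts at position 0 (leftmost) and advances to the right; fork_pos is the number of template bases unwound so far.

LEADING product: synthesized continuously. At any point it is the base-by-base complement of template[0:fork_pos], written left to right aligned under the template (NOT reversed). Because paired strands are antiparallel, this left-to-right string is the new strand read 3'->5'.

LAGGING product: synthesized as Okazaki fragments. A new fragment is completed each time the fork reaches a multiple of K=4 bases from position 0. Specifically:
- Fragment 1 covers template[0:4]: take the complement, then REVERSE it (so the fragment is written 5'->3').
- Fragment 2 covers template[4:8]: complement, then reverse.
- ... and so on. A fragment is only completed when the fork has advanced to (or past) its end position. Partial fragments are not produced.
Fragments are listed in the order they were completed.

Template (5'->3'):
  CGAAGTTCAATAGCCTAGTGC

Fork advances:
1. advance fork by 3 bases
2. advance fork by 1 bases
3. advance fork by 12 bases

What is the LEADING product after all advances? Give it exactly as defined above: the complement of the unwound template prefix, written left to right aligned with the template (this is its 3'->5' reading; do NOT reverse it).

Step 1: advance 3 -> fork_pos = 0 + 3 = 3.
Step 2: advance 1 -> fork_pos = 3 + 1 = 4.
Step 3: advance 12 -> fork_pos = 4 + 12 = 16.
Unwound prefix: template[0:16] = CGAAGTTCAATAGCCT
Complement it base by base (A<->T, C<->G), keeping left-to-right order:
  [0:5] CGAAG -> GCTTC
  [5:10] TTCAA -> AAGTT
  [10:15] TAGCC -> ATCGG
  [15:16] T -> A
Concatenate: GCTTCAAGTTATCGGA (length 16; written aligned with the template, i.e. 3'->5').

Answer: GCTTCAAGTTATCGGA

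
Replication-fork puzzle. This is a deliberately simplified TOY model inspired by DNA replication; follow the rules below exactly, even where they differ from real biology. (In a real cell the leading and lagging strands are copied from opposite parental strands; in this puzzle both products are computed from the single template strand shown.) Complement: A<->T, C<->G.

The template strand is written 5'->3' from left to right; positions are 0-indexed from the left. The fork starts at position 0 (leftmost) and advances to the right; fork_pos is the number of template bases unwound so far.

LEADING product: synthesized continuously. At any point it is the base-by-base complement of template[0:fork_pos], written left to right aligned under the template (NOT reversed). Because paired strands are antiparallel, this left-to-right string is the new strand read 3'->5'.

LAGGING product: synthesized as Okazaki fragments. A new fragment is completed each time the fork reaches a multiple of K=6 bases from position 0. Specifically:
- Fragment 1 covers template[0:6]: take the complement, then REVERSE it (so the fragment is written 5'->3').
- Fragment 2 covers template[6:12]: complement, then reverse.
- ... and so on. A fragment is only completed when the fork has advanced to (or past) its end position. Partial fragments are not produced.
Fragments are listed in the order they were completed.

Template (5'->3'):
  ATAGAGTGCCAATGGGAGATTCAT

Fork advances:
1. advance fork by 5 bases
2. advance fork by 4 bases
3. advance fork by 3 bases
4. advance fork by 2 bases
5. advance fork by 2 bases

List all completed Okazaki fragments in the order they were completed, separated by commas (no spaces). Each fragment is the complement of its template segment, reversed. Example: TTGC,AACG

Answer: CTCTAT,TTGGCA

Derivation:
Step 1: advance 5 -> fork_pos = 0 + 5 = 5. Next multiple of 6 is 6 (not reached); still 0 fragment(s).
Step 2: advance 4 -> fork_pos = 5 + 4 = 9. Reached multiple(s) of 6: 6 -> fragment 1 completed (1 total).
Step 3: advance 3 -> fork_pos = 9 + 3 = 12. Reached multiple(s) of 6: 12 -> fragment 2 completed (2 total).
Step 4: advance 2 -> fork_pos = 12 + 2 = 14. Next multiple of 6 is 18 (not reached); still 2 fragment(s).
Step 5: advance 2 -> fork_pos = 14 + 2 = 16. Next multiple of 6 is 18 (not reached); still 2 fragment(s).
Final fork_pos = 16, so 2 fragment(s) are complete. Build each: template segment -> complement -> reverse.
Fragment 1: template[0:6] = ATAGAG -> complement TATCTC -> reversed CTCTAT
Fragment 2: template[6:12] = TGCCAA -> complement ACGGTT -> reversed TTGGCA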